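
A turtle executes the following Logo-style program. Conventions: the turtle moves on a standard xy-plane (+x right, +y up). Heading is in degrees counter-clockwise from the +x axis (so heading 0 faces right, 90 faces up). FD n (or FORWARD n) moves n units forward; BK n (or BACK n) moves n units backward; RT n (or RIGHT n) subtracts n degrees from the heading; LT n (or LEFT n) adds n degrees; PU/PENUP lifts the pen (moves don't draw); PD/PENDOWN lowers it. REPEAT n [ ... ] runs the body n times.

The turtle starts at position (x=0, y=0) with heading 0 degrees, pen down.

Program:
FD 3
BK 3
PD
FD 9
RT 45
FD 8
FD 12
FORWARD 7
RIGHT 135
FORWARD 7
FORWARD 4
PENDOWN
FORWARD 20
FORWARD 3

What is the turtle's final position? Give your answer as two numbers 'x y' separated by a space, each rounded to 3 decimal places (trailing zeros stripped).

Answer: -5.908 -19.092

Derivation:
Executing turtle program step by step:
Start: pos=(0,0), heading=0, pen down
FD 3: (0,0) -> (3,0) [heading=0, draw]
BK 3: (3,0) -> (0,0) [heading=0, draw]
PD: pen down
FD 9: (0,0) -> (9,0) [heading=0, draw]
RT 45: heading 0 -> 315
FD 8: (9,0) -> (14.657,-5.657) [heading=315, draw]
FD 12: (14.657,-5.657) -> (23.142,-14.142) [heading=315, draw]
FD 7: (23.142,-14.142) -> (28.092,-19.092) [heading=315, draw]
RT 135: heading 315 -> 180
FD 7: (28.092,-19.092) -> (21.092,-19.092) [heading=180, draw]
FD 4: (21.092,-19.092) -> (17.092,-19.092) [heading=180, draw]
PD: pen down
FD 20: (17.092,-19.092) -> (-2.908,-19.092) [heading=180, draw]
FD 3: (-2.908,-19.092) -> (-5.908,-19.092) [heading=180, draw]
Final: pos=(-5.908,-19.092), heading=180, 10 segment(s) drawn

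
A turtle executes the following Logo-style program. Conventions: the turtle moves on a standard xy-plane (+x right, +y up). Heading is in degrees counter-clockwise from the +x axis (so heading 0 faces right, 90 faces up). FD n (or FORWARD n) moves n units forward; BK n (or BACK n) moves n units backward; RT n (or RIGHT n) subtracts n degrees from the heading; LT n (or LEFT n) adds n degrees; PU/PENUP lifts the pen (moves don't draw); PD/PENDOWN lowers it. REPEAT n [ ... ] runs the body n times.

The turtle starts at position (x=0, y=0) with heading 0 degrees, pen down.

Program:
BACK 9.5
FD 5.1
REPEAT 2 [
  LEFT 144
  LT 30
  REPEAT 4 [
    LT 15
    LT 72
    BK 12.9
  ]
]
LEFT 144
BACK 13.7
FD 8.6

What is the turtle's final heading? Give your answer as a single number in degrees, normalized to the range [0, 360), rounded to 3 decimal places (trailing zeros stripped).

Executing turtle program step by step:
Start: pos=(0,0), heading=0, pen down
BK 9.5: (0,0) -> (-9.5,0) [heading=0, draw]
FD 5.1: (-9.5,0) -> (-4.4,0) [heading=0, draw]
REPEAT 2 [
  -- iteration 1/2 --
  LT 144: heading 0 -> 144
  LT 30: heading 144 -> 174
  REPEAT 4 [
    -- iteration 1/4 --
    LT 15: heading 174 -> 189
    LT 72: heading 189 -> 261
    BK 12.9: (-4.4,0) -> (-2.382,12.741) [heading=261, draw]
    -- iteration 2/4 --
    LT 15: heading 261 -> 276
    LT 72: heading 276 -> 348
    BK 12.9: (-2.382,12.741) -> (-15,15.423) [heading=348, draw]
    -- iteration 3/4 --
    LT 15: heading 348 -> 3
    LT 72: heading 3 -> 75
    BK 12.9: (-15,15.423) -> (-18.339,2.963) [heading=75, draw]
    -- iteration 4/4 --
    LT 15: heading 75 -> 90
    LT 72: heading 90 -> 162
    BK 12.9: (-18.339,2.963) -> (-6.07,-1.024) [heading=162, draw]
  ]
  -- iteration 2/2 --
  LT 144: heading 162 -> 306
  LT 30: heading 306 -> 336
  REPEAT 4 [
    -- iteration 1/4 --
    LT 15: heading 336 -> 351
    LT 72: heading 351 -> 63
    BK 12.9: (-6.07,-1.024) -> (-11.927,-12.518) [heading=63, draw]
    -- iteration 2/4 --
    LT 15: heading 63 -> 78
    LT 72: heading 78 -> 150
    BK 12.9: (-11.927,-12.518) -> (-0.755,-18.968) [heading=150, draw]
    -- iteration 3/4 --
    LT 15: heading 150 -> 165
    LT 72: heading 165 -> 237
    BK 12.9: (-0.755,-18.968) -> (6.271,-8.149) [heading=237, draw]
    -- iteration 4/4 --
    LT 15: heading 237 -> 252
    LT 72: heading 252 -> 324
    BK 12.9: (6.271,-8.149) -> (-4.165,-0.566) [heading=324, draw]
  ]
]
LT 144: heading 324 -> 108
BK 13.7: (-4.165,-0.566) -> (0.068,-13.596) [heading=108, draw]
FD 8.6: (0.068,-13.596) -> (-2.589,-5.417) [heading=108, draw]
Final: pos=(-2.589,-5.417), heading=108, 12 segment(s) drawn

Answer: 108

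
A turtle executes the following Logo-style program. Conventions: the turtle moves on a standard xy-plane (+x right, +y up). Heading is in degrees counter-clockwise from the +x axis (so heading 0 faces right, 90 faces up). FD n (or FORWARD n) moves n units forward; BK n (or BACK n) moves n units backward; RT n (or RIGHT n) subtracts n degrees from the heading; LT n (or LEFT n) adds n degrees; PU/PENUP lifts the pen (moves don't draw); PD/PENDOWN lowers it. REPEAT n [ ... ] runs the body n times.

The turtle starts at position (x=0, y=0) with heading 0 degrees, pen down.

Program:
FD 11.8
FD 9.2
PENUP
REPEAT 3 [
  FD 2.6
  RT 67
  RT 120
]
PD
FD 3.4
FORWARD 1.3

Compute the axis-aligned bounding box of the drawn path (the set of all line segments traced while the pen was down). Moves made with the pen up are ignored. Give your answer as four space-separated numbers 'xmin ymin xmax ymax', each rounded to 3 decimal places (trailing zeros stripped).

Answer: 0 -0.312 23.542 1.372

Derivation:
Executing turtle program step by step:
Start: pos=(0,0), heading=0, pen down
FD 11.8: (0,0) -> (11.8,0) [heading=0, draw]
FD 9.2: (11.8,0) -> (21,0) [heading=0, draw]
PU: pen up
REPEAT 3 [
  -- iteration 1/3 --
  FD 2.6: (21,0) -> (23.6,0) [heading=0, move]
  RT 67: heading 0 -> 293
  RT 120: heading 293 -> 173
  -- iteration 2/3 --
  FD 2.6: (23.6,0) -> (21.019,0.317) [heading=173, move]
  RT 67: heading 173 -> 106
  RT 120: heading 106 -> 346
  -- iteration 3/3 --
  FD 2.6: (21.019,0.317) -> (23.542,-0.312) [heading=346, move]
  RT 67: heading 346 -> 279
  RT 120: heading 279 -> 159
]
PD: pen down
FD 3.4: (23.542,-0.312) -> (20.368,0.906) [heading=159, draw]
FD 1.3: (20.368,0.906) -> (19.154,1.372) [heading=159, draw]
Final: pos=(19.154,1.372), heading=159, 4 segment(s) drawn

Segment endpoints: x in {0, 11.8, 19.154, 20.368, 21, 23.542}, y in {-0.312, 0, 0.906, 1.372}
xmin=0, ymin=-0.312, xmax=23.542, ymax=1.372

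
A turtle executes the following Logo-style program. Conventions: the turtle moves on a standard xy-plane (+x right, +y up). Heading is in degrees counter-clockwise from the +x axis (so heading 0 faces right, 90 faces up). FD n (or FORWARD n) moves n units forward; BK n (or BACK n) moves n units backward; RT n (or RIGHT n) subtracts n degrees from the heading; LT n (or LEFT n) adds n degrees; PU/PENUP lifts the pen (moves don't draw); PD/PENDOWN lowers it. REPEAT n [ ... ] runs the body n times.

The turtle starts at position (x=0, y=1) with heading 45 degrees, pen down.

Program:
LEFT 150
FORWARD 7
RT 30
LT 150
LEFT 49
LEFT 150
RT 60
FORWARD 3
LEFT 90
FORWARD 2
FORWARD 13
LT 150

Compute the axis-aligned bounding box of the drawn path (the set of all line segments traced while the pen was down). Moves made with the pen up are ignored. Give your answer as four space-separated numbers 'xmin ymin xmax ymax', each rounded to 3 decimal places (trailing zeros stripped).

Answer: -21.934 -0.812 0 2.181

Derivation:
Executing turtle program step by step:
Start: pos=(0,1), heading=45, pen down
LT 150: heading 45 -> 195
FD 7: (0,1) -> (-6.761,-0.812) [heading=195, draw]
RT 30: heading 195 -> 165
LT 150: heading 165 -> 315
LT 49: heading 315 -> 4
LT 150: heading 4 -> 154
RT 60: heading 154 -> 94
FD 3: (-6.761,-0.812) -> (-6.971,2.181) [heading=94, draw]
LT 90: heading 94 -> 184
FD 2: (-6.971,2.181) -> (-8.966,2.041) [heading=184, draw]
FD 13: (-8.966,2.041) -> (-21.934,1.135) [heading=184, draw]
LT 150: heading 184 -> 334
Final: pos=(-21.934,1.135), heading=334, 4 segment(s) drawn

Segment endpoints: x in {-21.934, -8.966, -6.971, -6.761, 0}, y in {-0.812, 1, 1.135, 2.041, 2.181}
xmin=-21.934, ymin=-0.812, xmax=0, ymax=2.181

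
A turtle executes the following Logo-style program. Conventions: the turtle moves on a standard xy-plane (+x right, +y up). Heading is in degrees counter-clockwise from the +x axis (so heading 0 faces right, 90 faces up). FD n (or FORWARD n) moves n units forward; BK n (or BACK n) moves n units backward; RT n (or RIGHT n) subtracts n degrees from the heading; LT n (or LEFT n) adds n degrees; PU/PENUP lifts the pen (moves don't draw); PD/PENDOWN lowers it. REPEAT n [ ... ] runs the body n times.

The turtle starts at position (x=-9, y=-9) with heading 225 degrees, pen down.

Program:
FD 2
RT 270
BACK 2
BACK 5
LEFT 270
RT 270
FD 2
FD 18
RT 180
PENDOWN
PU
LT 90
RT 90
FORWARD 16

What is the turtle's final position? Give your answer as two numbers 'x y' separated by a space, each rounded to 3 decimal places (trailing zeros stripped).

Answer: -12.536 -8.293

Derivation:
Executing turtle program step by step:
Start: pos=(-9,-9), heading=225, pen down
FD 2: (-9,-9) -> (-10.414,-10.414) [heading=225, draw]
RT 270: heading 225 -> 315
BK 2: (-10.414,-10.414) -> (-11.828,-9) [heading=315, draw]
BK 5: (-11.828,-9) -> (-15.364,-5.464) [heading=315, draw]
LT 270: heading 315 -> 225
RT 270: heading 225 -> 315
FD 2: (-15.364,-5.464) -> (-13.95,-6.879) [heading=315, draw]
FD 18: (-13.95,-6.879) -> (-1.222,-19.607) [heading=315, draw]
RT 180: heading 315 -> 135
PD: pen down
PU: pen up
LT 90: heading 135 -> 225
RT 90: heading 225 -> 135
FD 16: (-1.222,-19.607) -> (-12.536,-8.293) [heading=135, move]
Final: pos=(-12.536,-8.293), heading=135, 5 segment(s) drawn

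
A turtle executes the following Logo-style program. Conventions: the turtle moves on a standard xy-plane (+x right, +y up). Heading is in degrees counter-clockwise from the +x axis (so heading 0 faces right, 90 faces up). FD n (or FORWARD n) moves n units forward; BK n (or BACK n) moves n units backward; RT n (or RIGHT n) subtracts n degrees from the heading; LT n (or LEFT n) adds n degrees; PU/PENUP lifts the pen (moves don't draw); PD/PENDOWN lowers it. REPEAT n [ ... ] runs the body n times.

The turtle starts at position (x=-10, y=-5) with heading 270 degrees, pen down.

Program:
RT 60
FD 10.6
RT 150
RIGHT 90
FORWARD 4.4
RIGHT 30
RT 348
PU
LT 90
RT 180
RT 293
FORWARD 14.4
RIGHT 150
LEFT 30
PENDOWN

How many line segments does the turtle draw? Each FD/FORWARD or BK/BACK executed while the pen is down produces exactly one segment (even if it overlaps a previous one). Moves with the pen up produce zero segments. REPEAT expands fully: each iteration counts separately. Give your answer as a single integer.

Executing turtle program step by step:
Start: pos=(-10,-5), heading=270, pen down
RT 60: heading 270 -> 210
FD 10.6: (-10,-5) -> (-19.18,-10.3) [heading=210, draw]
RT 150: heading 210 -> 60
RT 90: heading 60 -> 330
FD 4.4: (-19.18,-10.3) -> (-15.369,-12.5) [heading=330, draw]
RT 30: heading 330 -> 300
RT 348: heading 300 -> 312
PU: pen up
LT 90: heading 312 -> 42
RT 180: heading 42 -> 222
RT 293: heading 222 -> 289
FD 14.4: (-15.369,-12.5) -> (-10.681,-26.115) [heading=289, move]
RT 150: heading 289 -> 139
LT 30: heading 139 -> 169
PD: pen down
Final: pos=(-10.681,-26.115), heading=169, 2 segment(s) drawn
Segments drawn: 2

Answer: 2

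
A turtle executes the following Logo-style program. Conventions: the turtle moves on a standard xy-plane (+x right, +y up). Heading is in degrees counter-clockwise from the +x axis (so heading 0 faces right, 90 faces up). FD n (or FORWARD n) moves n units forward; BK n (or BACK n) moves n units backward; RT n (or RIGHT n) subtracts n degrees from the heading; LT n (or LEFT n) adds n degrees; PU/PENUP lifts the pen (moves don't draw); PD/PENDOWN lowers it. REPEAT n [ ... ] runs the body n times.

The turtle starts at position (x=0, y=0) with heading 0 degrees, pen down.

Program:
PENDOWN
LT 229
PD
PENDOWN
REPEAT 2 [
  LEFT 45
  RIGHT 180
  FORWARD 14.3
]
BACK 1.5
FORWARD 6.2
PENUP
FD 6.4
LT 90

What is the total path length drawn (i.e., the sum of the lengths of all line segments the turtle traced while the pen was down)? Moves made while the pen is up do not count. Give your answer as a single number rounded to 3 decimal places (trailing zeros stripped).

Executing turtle program step by step:
Start: pos=(0,0), heading=0, pen down
PD: pen down
LT 229: heading 0 -> 229
PD: pen down
PD: pen down
REPEAT 2 [
  -- iteration 1/2 --
  LT 45: heading 229 -> 274
  RT 180: heading 274 -> 94
  FD 14.3: (0,0) -> (-0.998,14.265) [heading=94, draw]
  -- iteration 2/2 --
  LT 45: heading 94 -> 139
  RT 180: heading 139 -> 319
  FD 14.3: (-0.998,14.265) -> (9.795,4.884) [heading=319, draw]
]
BK 1.5: (9.795,4.884) -> (8.663,5.868) [heading=319, draw]
FD 6.2: (8.663,5.868) -> (13.342,1.8) [heading=319, draw]
PU: pen up
FD 6.4: (13.342,1.8) -> (18.172,-2.399) [heading=319, move]
LT 90: heading 319 -> 49
Final: pos=(18.172,-2.399), heading=49, 4 segment(s) drawn

Segment lengths:
  seg 1: (0,0) -> (-0.998,14.265), length = 14.3
  seg 2: (-0.998,14.265) -> (9.795,4.884), length = 14.3
  seg 3: (9.795,4.884) -> (8.663,5.868), length = 1.5
  seg 4: (8.663,5.868) -> (13.342,1.8), length = 6.2
Total = 36.3

Answer: 36.3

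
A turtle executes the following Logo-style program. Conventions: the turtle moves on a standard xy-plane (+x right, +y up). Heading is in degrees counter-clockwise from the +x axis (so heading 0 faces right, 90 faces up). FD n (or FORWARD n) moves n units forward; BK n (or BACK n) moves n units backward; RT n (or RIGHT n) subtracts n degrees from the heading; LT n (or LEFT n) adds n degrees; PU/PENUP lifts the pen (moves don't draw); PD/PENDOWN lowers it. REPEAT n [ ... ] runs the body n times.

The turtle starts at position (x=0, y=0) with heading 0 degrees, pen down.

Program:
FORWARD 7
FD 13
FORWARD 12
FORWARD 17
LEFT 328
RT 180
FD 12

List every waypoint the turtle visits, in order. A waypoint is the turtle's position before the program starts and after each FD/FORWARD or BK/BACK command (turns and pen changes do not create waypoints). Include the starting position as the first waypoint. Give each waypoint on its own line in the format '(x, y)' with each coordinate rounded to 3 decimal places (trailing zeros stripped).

Answer: (0, 0)
(7, 0)
(20, 0)
(32, 0)
(49, 0)
(38.823, 6.359)

Derivation:
Executing turtle program step by step:
Start: pos=(0,0), heading=0, pen down
FD 7: (0,0) -> (7,0) [heading=0, draw]
FD 13: (7,0) -> (20,0) [heading=0, draw]
FD 12: (20,0) -> (32,0) [heading=0, draw]
FD 17: (32,0) -> (49,0) [heading=0, draw]
LT 328: heading 0 -> 328
RT 180: heading 328 -> 148
FD 12: (49,0) -> (38.823,6.359) [heading=148, draw]
Final: pos=(38.823,6.359), heading=148, 5 segment(s) drawn
Waypoints (6 total):
(0, 0)
(7, 0)
(20, 0)
(32, 0)
(49, 0)
(38.823, 6.359)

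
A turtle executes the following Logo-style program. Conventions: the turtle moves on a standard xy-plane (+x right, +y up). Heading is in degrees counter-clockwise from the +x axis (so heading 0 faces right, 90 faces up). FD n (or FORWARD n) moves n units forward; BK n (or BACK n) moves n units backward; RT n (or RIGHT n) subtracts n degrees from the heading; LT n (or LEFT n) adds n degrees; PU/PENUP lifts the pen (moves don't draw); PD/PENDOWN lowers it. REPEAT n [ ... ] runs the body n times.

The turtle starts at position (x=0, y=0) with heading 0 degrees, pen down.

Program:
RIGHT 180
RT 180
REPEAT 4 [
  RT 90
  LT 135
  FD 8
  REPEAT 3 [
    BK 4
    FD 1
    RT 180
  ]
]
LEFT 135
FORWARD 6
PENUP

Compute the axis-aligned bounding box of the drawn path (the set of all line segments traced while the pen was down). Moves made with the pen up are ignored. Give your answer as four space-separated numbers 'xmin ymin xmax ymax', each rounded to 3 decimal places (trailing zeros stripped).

Executing turtle program step by step:
Start: pos=(0,0), heading=0, pen down
RT 180: heading 0 -> 180
RT 180: heading 180 -> 0
REPEAT 4 [
  -- iteration 1/4 --
  RT 90: heading 0 -> 270
  LT 135: heading 270 -> 45
  FD 8: (0,0) -> (5.657,5.657) [heading=45, draw]
  REPEAT 3 [
    -- iteration 1/3 --
    BK 4: (5.657,5.657) -> (2.828,2.828) [heading=45, draw]
    FD 1: (2.828,2.828) -> (3.536,3.536) [heading=45, draw]
    RT 180: heading 45 -> 225
    -- iteration 2/3 --
    BK 4: (3.536,3.536) -> (6.364,6.364) [heading=225, draw]
    FD 1: (6.364,6.364) -> (5.657,5.657) [heading=225, draw]
    RT 180: heading 225 -> 45
    -- iteration 3/3 --
    BK 4: (5.657,5.657) -> (2.828,2.828) [heading=45, draw]
    FD 1: (2.828,2.828) -> (3.536,3.536) [heading=45, draw]
    RT 180: heading 45 -> 225
  ]
  -- iteration 2/4 --
  RT 90: heading 225 -> 135
  LT 135: heading 135 -> 270
  FD 8: (3.536,3.536) -> (3.536,-4.464) [heading=270, draw]
  REPEAT 3 [
    -- iteration 1/3 --
    BK 4: (3.536,-4.464) -> (3.536,-0.464) [heading=270, draw]
    FD 1: (3.536,-0.464) -> (3.536,-1.464) [heading=270, draw]
    RT 180: heading 270 -> 90
    -- iteration 2/3 --
    BK 4: (3.536,-1.464) -> (3.536,-5.464) [heading=90, draw]
    FD 1: (3.536,-5.464) -> (3.536,-4.464) [heading=90, draw]
    RT 180: heading 90 -> 270
    -- iteration 3/3 --
    BK 4: (3.536,-4.464) -> (3.536,-0.464) [heading=270, draw]
    FD 1: (3.536,-0.464) -> (3.536,-1.464) [heading=270, draw]
    RT 180: heading 270 -> 90
  ]
  -- iteration 3/4 --
  RT 90: heading 90 -> 0
  LT 135: heading 0 -> 135
  FD 8: (3.536,-1.464) -> (-2.121,4.192) [heading=135, draw]
  REPEAT 3 [
    -- iteration 1/3 --
    BK 4: (-2.121,4.192) -> (0.707,1.364) [heading=135, draw]
    FD 1: (0.707,1.364) -> (0,2.071) [heading=135, draw]
    RT 180: heading 135 -> 315
    -- iteration 2/3 --
    BK 4: (0,2.071) -> (-2.828,4.899) [heading=315, draw]
    FD 1: (-2.828,4.899) -> (-2.121,4.192) [heading=315, draw]
    RT 180: heading 315 -> 135
    -- iteration 3/3 --
    BK 4: (-2.121,4.192) -> (0.707,1.364) [heading=135, draw]
    FD 1: (0.707,1.364) -> (0,2.071) [heading=135, draw]
    RT 180: heading 135 -> 315
  ]
  -- iteration 4/4 --
  RT 90: heading 315 -> 225
  LT 135: heading 225 -> 0
  FD 8: (0,2.071) -> (8,2.071) [heading=0, draw]
  REPEAT 3 [
    -- iteration 1/3 --
    BK 4: (8,2.071) -> (4,2.071) [heading=0, draw]
    FD 1: (4,2.071) -> (5,2.071) [heading=0, draw]
    RT 180: heading 0 -> 180
    -- iteration 2/3 --
    BK 4: (5,2.071) -> (9,2.071) [heading=180, draw]
    FD 1: (9,2.071) -> (8,2.071) [heading=180, draw]
    RT 180: heading 180 -> 0
    -- iteration 3/3 --
    BK 4: (8,2.071) -> (4,2.071) [heading=0, draw]
    FD 1: (4,2.071) -> (5,2.071) [heading=0, draw]
    RT 180: heading 0 -> 180
  ]
]
LT 135: heading 180 -> 315
FD 6: (5,2.071) -> (9.243,-2.172) [heading=315, draw]
PU: pen up
Final: pos=(9.243,-2.172), heading=315, 29 segment(s) drawn

Segment endpoints: x in {-2.828, -2.121, 0, 0, 0, 0.707, 0.707, 2.828, 3.536, 3.536, 3.536, 3.536, 3.536, 3.536, 3.536, 3.536, 4, 5, 5.657, 5.657, 6.364, 8, 9, 9.243}, y in {-5.464, -4.464, -2.172, -1.464, -0.464, 0, 1.364, 1.364, 2.071, 2.071, 2.071, 2.071, 2.071, 2.071, 2.071, 2.071, 2.071, 2.828, 2.828, 3.536, 4.192, 4.899, 5.657, 5.657, 6.364}
xmin=-2.828, ymin=-5.464, xmax=9.243, ymax=6.364

Answer: -2.828 -5.464 9.243 6.364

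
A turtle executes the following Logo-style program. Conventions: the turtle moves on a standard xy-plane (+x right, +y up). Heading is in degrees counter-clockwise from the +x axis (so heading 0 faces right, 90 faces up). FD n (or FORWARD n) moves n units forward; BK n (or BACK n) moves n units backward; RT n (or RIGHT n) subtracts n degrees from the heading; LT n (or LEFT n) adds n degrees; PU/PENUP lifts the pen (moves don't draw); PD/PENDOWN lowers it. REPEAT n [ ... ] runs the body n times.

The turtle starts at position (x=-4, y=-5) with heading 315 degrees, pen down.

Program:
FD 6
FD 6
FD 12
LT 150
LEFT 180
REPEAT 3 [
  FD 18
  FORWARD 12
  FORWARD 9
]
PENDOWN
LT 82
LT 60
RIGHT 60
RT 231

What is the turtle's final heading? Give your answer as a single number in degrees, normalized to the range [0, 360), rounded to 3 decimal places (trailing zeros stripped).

Answer: 136

Derivation:
Executing turtle program step by step:
Start: pos=(-4,-5), heading=315, pen down
FD 6: (-4,-5) -> (0.243,-9.243) [heading=315, draw]
FD 6: (0.243,-9.243) -> (4.485,-13.485) [heading=315, draw]
FD 12: (4.485,-13.485) -> (12.971,-21.971) [heading=315, draw]
LT 150: heading 315 -> 105
LT 180: heading 105 -> 285
REPEAT 3 [
  -- iteration 1/3 --
  FD 18: (12.971,-21.971) -> (17.629,-39.357) [heading=285, draw]
  FD 12: (17.629,-39.357) -> (20.735,-50.948) [heading=285, draw]
  FD 9: (20.735,-50.948) -> (23.065,-59.642) [heading=285, draw]
  -- iteration 2/3 --
  FD 18: (23.065,-59.642) -> (27.723,-77.028) [heading=285, draw]
  FD 12: (27.723,-77.028) -> (30.829,-88.619) [heading=285, draw]
  FD 9: (30.829,-88.619) -> (33.158,-97.313) [heading=285, draw]
  -- iteration 3/3 --
  FD 18: (33.158,-97.313) -> (37.817,-114.699) [heading=285, draw]
  FD 12: (37.817,-114.699) -> (40.923,-126.291) [heading=285, draw]
  FD 9: (40.923,-126.291) -> (43.252,-134.984) [heading=285, draw]
]
PD: pen down
LT 82: heading 285 -> 7
LT 60: heading 7 -> 67
RT 60: heading 67 -> 7
RT 231: heading 7 -> 136
Final: pos=(43.252,-134.984), heading=136, 12 segment(s) drawn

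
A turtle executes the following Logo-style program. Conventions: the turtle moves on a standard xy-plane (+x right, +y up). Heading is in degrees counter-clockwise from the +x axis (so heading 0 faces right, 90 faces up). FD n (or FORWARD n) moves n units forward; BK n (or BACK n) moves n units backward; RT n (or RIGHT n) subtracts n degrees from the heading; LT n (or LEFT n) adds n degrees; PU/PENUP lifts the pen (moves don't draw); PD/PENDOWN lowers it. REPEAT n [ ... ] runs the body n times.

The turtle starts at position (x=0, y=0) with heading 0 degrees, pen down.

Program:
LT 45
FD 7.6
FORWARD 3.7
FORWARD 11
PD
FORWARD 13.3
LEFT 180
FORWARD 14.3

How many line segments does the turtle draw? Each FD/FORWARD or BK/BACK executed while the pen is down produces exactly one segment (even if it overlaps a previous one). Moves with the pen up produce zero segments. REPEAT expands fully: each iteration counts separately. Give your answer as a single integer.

Answer: 5

Derivation:
Executing turtle program step by step:
Start: pos=(0,0), heading=0, pen down
LT 45: heading 0 -> 45
FD 7.6: (0,0) -> (5.374,5.374) [heading=45, draw]
FD 3.7: (5.374,5.374) -> (7.99,7.99) [heading=45, draw]
FD 11: (7.99,7.99) -> (15.768,15.768) [heading=45, draw]
PD: pen down
FD 13.3: (15.768,15.768) -> (25.173,25.173) [heading=45, draw]
LT 180: heading 45 -> 225
FD 14.3: (25.173,25.173) -> (15.061,15.061) [heading=225, draw]
Final: pos=(15.061,15.061), heading=225, 5 segment(s) drawn
Segments drawn: 5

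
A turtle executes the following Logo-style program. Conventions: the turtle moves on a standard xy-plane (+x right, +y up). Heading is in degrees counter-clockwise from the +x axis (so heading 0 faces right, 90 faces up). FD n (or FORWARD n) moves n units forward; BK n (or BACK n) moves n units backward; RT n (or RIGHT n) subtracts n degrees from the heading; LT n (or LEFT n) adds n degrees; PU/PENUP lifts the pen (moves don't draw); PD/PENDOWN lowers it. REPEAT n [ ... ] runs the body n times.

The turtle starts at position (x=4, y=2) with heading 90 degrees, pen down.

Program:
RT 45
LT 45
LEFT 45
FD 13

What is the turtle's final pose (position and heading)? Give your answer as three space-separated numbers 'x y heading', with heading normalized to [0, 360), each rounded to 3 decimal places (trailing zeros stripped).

Answer: -5.192 11.192 135

Derivation:
Executing turtle program step by step:
Start: pos=(4,2), heading=90, pen down
RT 45: heading 90 -> 45
LT 45: heading 45 -> 90
LT 45: heading 90 -> 135
FD 13: (4,2) -> (-5.192,11.192) [heading=135, draw]
Final: pos=(-5.192,11.192), heading=135, 1 segment(s) drawn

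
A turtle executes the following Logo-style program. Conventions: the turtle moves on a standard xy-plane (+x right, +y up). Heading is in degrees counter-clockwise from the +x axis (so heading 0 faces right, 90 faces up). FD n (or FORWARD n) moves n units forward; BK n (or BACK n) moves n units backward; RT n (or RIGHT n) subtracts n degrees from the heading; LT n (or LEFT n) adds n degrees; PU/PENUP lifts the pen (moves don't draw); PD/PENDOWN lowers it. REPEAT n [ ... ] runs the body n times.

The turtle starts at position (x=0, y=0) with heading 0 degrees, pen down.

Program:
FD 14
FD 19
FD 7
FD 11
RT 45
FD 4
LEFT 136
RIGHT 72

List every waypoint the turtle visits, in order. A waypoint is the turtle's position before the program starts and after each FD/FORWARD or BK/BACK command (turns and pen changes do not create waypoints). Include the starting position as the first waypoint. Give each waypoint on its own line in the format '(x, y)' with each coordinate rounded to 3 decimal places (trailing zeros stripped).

Answer: (0, 0)
(14, 0)
(33, 0)
(40, 0)
(51, 0)
(53.828, -2.828)

Derivation:
Executing turtle program step by step:
Start: pos=(0,0), heading=0, pen down
FD 14: (0,0) -> (14,0) [heading=0, draw]
FD 19: (14,0) -> (33,0) [heading=0, draw]
FD 7: (33,0) -> (40,0) [heading=0, draw]
FD 11: (40,0) -> (51,0) [heading=0, draw]
RT 45: heading 0 -> 315
FD 4: (51,0) -> (53.828,-2.828) [heading=315, draw]
LT 136: heading 315 -> 91
RT 72: heading 91 -> 19
Final: pos=(53.828,-2.828), heading=19, 5 segment(s) drawn
Waypoints (6 total):
(0, 0)
(14, 0)
(33, 0)
(40, 0)
(51, 0)
(53.828, -2.828)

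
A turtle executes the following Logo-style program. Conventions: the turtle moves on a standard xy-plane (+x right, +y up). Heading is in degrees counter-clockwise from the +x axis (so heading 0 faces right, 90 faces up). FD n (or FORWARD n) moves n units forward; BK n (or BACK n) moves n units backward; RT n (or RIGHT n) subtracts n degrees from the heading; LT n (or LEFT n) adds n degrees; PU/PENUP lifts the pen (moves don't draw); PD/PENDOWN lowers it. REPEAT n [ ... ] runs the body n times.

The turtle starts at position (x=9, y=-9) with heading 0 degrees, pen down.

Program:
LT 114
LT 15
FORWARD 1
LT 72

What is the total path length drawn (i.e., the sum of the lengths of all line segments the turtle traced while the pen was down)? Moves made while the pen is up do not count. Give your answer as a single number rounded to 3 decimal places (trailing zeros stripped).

Answer: 1

Derivation:
Executing turtle program step by step:
Start: pos=(9,-9), heading=0, pen down
LT 114: heading 0 -> 114
LT 15: heading 114 -> 129
FD 1: (9,-9) -> (8.371,-8.223) [heading=129, draw]
LT 72: heading 129 -> 201
Final: pos=(8.371,-8.223), heading=201, 1 segment(s) drawn

Segment lengths:
  seg 1: (9,-9) -> (8.371,-8.223), length = 1
Total = 1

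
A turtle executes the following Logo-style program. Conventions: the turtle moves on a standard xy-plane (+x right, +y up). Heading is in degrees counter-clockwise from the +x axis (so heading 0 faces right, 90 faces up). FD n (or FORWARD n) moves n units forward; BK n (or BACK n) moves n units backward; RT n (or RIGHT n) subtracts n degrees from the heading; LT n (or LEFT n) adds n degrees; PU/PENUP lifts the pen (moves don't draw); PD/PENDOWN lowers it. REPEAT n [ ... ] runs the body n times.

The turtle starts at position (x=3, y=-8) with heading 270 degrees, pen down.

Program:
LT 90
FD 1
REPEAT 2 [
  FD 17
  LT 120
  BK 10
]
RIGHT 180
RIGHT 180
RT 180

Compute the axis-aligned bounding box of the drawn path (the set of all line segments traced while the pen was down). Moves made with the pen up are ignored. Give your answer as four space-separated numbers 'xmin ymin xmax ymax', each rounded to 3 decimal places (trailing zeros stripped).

Executing turtle program step by step:
Start: pos=(3,-8), heading=270, pen down
LT 90: heading 270 -> 0
FD 1: (3,-8) -> (4,-8) [heading=0, draw]
REPEAT 2 [
  -- iteration 1/2 --
  FD 17: (4,-8) -> (21,-8) [heading=0, draw]
  LT 120: heading 0 -> 120
  BK 10: (21,-8) -> (26,-16.66) [heading=120, draw]
  -- iteration 2/2 --
  FD 17: (26,-16.66) -> (17.5,-1.938) [heading=120, draw]
  LT 120: heading 120 -> 240
  BK 10: (17.5,-1.938) -> (22.5,6.722) [heading=240, draw]
]
RT 180: heading 240 -> 60
RT 180: heading 60 -> 240
RT 180: heading 240 -> 60
Final: pos=(22.5,6.722), heading=60, 5 segment(s) drawn

Segment endpoints: x in {3, 4, 17.5, 21, 22.5, 26}, y in {-16.66, -8, -8, -1.938, 6.722}
xmin=3, ymin=-16.66, xmax=26, ymax=6.722

Answer: 3 -16.66 26 6.722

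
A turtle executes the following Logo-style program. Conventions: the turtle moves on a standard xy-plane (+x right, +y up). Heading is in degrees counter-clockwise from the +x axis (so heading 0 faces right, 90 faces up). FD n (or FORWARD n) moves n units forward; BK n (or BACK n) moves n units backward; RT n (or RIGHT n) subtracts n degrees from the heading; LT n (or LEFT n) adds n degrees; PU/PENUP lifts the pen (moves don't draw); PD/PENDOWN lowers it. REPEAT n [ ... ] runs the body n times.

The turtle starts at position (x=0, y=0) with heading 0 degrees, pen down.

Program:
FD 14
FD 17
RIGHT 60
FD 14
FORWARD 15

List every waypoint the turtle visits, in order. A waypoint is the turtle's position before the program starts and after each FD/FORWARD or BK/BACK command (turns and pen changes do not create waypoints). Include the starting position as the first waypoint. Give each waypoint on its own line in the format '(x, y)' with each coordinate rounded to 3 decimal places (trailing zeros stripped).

Answer: (0, 0)
(14, 0)
(31, 0)
(38, -12.124)
(45.5, -25.115)

Derivation:
Executing turtle program step by step:
Start: pos=(0,0), heading=0, pen down
FD 14: (0,0) -> (14,0) [heading=0, draw]
FD 17: (14,0) -> (31,0) [heading=0, draw]
RT 60: heading 0 -> 300
FD 14: (31,0) -> (38,-12.124) [heading=300, draw]
FD 15: (38,-12.124) -> (45.5,-25.115) [heading=300, draw]
Final: pos=(45.5,-25.115), heading=300, 4 segment(s) drawn
Waypoints (5 total):
(0, 0)
(14, 0)
(31, 0)
(38, -12.124)
(45.5, -25.115)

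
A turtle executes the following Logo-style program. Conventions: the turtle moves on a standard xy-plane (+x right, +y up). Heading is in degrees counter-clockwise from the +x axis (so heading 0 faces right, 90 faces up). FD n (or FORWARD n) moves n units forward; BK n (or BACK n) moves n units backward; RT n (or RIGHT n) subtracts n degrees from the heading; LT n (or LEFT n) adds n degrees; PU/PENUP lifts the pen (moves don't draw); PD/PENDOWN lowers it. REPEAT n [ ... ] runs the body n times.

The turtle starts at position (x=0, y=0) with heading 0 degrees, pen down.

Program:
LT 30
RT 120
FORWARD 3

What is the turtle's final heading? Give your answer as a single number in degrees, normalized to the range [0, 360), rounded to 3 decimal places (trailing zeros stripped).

Answer: 270

Derivation:
Executing turtle program step by step:
Start: pos=(0,0), heading=0, pen down
LT 30: heading 0 -> 30
RT 120: heading 30 -> 270
FD 3: (0,0) -> (0,-3) [heading=270, draw]
Final: pos=(0,-3), heading=270, 1 segment(s) drawn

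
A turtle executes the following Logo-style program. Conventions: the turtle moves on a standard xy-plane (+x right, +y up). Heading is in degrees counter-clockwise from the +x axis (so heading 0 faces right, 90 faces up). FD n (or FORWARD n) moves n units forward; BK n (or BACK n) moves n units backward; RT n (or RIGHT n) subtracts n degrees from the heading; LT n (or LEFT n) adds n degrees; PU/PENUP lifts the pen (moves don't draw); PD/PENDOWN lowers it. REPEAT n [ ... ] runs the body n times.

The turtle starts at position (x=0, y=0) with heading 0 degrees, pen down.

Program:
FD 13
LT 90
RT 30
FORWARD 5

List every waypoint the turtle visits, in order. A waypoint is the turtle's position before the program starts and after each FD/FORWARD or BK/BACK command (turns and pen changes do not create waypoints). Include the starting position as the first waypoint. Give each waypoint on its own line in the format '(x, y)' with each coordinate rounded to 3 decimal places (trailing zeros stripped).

Executing turtle program step by step:
Start: pos=(0,0), heading=0, pen down
FD 13: (0,0) -> (13,0) [heading=0, draw]
LT 90: heading 0 -> 90
RT 30: heading 90 -> 60
FD 5: (13,0) -> (15.5,4.33) [heading=60, draw]
Final: pos=(15.5,4.33), heading=60, 2 segment(s) drawn
Waypoints (3 total):
(0, 0)
(13, 0)
(15.5, 4.33)

Answer: (0, 0)
(13, 0)
(15.5, 4.33)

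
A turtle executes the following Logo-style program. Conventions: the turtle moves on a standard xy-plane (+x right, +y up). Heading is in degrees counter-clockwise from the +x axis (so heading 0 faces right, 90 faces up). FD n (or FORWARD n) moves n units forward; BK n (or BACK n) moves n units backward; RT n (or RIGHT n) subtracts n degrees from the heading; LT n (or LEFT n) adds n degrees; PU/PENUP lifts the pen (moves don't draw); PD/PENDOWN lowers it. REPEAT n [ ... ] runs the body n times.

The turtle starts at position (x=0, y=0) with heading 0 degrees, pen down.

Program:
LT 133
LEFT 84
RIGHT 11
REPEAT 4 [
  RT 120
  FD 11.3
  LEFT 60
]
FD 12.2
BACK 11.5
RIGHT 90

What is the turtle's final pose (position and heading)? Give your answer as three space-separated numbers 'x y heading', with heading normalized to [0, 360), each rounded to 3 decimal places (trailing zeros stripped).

Executing turtle program step by step:
Start: pos=(0,0), heading=0, pen down
LT 133: heading 0 -> 133
LT 84: heading 133 -> 217
RT 11: heading 217 -> 206
REPEAT 4 [
  -- iteration 1/4 --
  RT 120: heading 206 -> 86
  FD 11.3: (0,0) -> (0.788,11.272) [heading=86, draw]
  LT 60: heading 86 -> 146
  -- iteration 2/4 --
  RT 120: heading 146 -> 26
  FD 11.3: (0.788,11.272) -> (10.945,16.226) [heading=26, draw]
  LT 60: heading 26 -> 86
  -- iteration 3/4 --
  RT 120: heading 86 -> 326
  FD 11.3: (10.945,16.226) -> (20.313,9.907) [heading=326, draw]
  LT 60: heading 326 -> 26
  -- iteration 4/4 --
  RT 120: heading 26 -> 266
  FD 11.3: (20.313,9.907) -> (19.524,-1.365) [heading=266, draw]
  LT 60: heading 266 -> 326
]
FD 12.2: (19.524,-1.365) -> (29.639,-8.187) [heading=326, draw]
BK 11.5: (29.639,-8.187) -> (20.105,-1.757) [heading=326, draw]
RT 90: heading 326 -> 236
Final: pos=(20.105,-1.757), heading=236, 6 segment(s) drawn

Answer: 20.105 -1.757 236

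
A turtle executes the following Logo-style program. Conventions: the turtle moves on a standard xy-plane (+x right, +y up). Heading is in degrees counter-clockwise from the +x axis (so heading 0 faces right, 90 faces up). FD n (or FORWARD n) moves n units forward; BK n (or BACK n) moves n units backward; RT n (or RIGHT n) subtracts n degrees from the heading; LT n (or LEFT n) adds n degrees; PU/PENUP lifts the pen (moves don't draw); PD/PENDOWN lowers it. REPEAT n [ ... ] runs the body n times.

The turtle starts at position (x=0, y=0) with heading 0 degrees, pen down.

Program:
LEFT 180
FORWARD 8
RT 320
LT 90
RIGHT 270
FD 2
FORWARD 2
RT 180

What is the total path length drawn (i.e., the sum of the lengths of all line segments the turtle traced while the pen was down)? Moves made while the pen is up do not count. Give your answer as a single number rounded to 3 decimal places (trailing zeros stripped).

Executing turtle program step by step:
Start: pos=(0,0), heading=0, pen down
LT 180: heading 0 -> 180
FD 8: (0,0) -> (-8,0) [heading=180, draw]
RT 320: heading 180 -> 220
LT 90: heading 220 -> 310
RT 270: heading 310 -> 40
FD 2: (-8,0) -> (-6.468,1.286) [heading=40, draw]
FD 2: (-6.468,1.286) -> (-4.936,2.571) [heading=40, draw]
RT 180: heading 40 -> 220
Final: pos=(-4.936,2.571), heading=220, 3 segment(s) drawn

Segment lengths:
  seg 1: (0,0) -> (-8,0), length = 8
  seg 2: (-8,0) -> (-6.468,1.286), length = 2
  seg 3: (-6.468,1.286) -> (-4.936,2.571), length = 2
Total = 12

Answer: 12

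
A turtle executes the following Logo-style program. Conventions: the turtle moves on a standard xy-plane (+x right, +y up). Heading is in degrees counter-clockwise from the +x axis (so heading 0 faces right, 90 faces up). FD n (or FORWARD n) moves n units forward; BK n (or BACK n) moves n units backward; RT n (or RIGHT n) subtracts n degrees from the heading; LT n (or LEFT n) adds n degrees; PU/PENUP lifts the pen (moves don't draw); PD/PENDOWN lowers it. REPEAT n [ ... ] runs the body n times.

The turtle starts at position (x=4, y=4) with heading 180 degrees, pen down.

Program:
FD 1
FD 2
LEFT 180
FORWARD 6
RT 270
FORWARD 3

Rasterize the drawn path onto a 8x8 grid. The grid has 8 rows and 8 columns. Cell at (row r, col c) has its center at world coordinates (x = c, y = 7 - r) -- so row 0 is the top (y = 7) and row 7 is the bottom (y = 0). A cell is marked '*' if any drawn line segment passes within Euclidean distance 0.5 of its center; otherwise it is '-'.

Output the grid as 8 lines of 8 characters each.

Segment 0: (4,4) -> (3,4)
Segment 1: (3,4) -> (1,4)
Segment 2: (1,4) -> (7,4)
Segment 3: (7,4) -> (7,7)

Answer: -------*
-------*
-------*
-*******
--------
--------
--------
--------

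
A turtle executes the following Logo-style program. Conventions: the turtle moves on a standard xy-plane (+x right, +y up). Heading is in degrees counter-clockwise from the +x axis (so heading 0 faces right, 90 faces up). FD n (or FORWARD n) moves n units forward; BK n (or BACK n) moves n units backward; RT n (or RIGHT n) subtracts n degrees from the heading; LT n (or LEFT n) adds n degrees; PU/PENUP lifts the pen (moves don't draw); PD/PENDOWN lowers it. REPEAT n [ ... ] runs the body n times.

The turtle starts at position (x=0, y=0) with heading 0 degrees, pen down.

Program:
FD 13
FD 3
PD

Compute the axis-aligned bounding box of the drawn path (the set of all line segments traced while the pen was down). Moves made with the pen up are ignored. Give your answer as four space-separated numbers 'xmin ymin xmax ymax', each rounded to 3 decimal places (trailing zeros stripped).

Answer: 0 0 16 0

Derivation:
Executing turtle program step by step:
Start: pos=(0,0), heading=0, pen down
FD 13: (0,0) -> (13,0) [heading=0, draw]
FD 3: (13,0) -> (16,0) [heading=0, draw]
PD: pen down
Final: pos=(16,0), heading=0, 2 segment(s) drawn

Segment endpoints: x in {0, 13, 16}, y in {0}
xmin=0, ymin=0, xmax=16, ymax=0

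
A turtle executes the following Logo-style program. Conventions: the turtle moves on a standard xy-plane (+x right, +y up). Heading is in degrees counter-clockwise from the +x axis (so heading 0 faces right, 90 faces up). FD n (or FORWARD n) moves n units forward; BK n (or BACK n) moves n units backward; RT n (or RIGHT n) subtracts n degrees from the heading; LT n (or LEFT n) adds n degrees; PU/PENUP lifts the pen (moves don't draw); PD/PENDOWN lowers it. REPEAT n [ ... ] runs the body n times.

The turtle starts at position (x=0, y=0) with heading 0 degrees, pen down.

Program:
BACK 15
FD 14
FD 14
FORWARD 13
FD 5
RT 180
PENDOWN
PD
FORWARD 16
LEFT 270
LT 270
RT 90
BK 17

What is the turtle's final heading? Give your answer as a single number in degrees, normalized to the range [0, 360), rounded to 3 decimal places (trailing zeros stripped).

Executing turtle program step by step:
Start: pos=(0,0), heading=0, pen down
BK 15: (0,0) -> (-15,0) [heading=0, draw]
FD 14: (-15,0) -> (-1,0) [heading=0, draw]
FD 14: (-1,0) -> (13,0) [heading=0, draw]
FD 13: (13,0) -> (26,0) [heading=0, draw]
FD 5: (26,0) -> (31,0) [heading=0, draw]
RT 180: heading 0 -> 180
PD: pen down
PD: pen down
FD 16: (31,0) -> (15,0) [heading=180, draw]
LT 270: heading 180 -> 90
LT 270: heading 90 -> 0
RT 90: heading 0 -> 270
BK 17: (15,0) -> (15,17) [heading=270, draw]
Final: pos=(15,17), heading=270, 7 segment(s) drawn

Answer: 270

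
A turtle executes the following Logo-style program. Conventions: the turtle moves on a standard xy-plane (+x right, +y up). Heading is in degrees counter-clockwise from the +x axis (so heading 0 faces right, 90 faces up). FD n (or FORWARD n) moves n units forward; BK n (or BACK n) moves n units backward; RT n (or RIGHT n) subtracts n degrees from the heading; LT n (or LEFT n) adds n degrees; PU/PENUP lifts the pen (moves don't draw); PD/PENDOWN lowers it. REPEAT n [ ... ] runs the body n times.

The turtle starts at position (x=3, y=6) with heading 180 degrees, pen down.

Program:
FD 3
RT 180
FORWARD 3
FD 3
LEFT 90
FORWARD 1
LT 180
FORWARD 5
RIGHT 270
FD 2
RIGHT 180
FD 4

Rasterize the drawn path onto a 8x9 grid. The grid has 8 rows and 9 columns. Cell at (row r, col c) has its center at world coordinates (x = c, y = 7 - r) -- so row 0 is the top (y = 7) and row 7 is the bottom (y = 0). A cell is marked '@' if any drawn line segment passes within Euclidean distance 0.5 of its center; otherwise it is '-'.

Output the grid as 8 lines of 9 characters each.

Segment 0: (3,6) -> (0,6)
Segment 1: (0,6) -> (3,6)
Segment 2: (3,6) -> (6,6)
Segment 3: (6,6) -> (6,7)
Segment 4: (6,7) -> (6,2)
Segment 5: (6,2) -> (8,2)
Segment 6: (8,2) -> (4,2)

Answer: ------@--
@@@@@@@--
------@--
------@--
------@--
----@@@@@
---------
---------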